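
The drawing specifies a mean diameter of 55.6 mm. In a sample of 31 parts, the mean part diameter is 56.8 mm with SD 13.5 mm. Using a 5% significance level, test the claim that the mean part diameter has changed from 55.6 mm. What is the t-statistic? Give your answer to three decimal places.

0.495

H0: μ = 55.6; H1: μ ≠ 55.6 (one-sample t-test, two-sided).
t = (x̄ − μ₀)/(s/√n) = (56.8 − 55.6)/(13.5/√31) = 0.495
df = n − 1 = 30
Two-sided p-value ≈ 0.624
Since p ≈ 0.624 > α = 0.05, fail to reject H0; the data do not provide sufficient evidence against H0.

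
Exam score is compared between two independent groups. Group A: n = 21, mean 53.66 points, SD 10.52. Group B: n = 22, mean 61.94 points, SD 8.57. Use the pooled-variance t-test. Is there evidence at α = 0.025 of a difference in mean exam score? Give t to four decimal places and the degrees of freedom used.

Let group 1 = group A, group 2 = group B. H0: μ_1 = μ_2; H1: μ_1 ≠ μ_2 (two-sample pooled-variance t-test, two-sided).
s_p² = [(21−1)·10.52² + (22−1)·8.57²]/(21+22−2) = 91.6037
t = (53.66 − 61.94)/√[91.6037·(1/21 + 1/22)] = -2.8357
df = n₁ + n₂ − 2 = 41
Two-sided p-value ≈ 0.007
Since p ≈ 0.007 < α = 0.025, reject H0; the data support H1.

t = -2.8357, df = 41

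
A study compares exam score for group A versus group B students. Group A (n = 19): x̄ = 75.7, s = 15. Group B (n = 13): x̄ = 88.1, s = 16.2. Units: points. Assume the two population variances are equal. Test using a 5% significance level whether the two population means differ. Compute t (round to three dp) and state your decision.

t = -2.224; reject H0

Let group 1 = group A, group 2 = group B. H0: μ_1 = μ_2; H1: μ_1 ≠ μ_2 (two-sample pooled-variance t-test, two-sided).
s_p² = [(19−1)·15² + (13−1)·16.2²]/(19+13−2) = 239.976
t = (75.7 − 88.1)/√[239.976·(1/19 + 1/13)] = -2.224
df = n₁ + n₂ − 2 = 30
Two-sided p-value ≈ 0.034
Since p ≈ 0.034 < α = 0.05, reject H0; the evidence is statistically significant.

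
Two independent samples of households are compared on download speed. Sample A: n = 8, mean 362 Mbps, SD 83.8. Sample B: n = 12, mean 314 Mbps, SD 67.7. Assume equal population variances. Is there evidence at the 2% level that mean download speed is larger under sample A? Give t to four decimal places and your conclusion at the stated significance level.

Let group 1 = sample A, group 2 = sample B. H0: μ_1 = μ_2; H1: μ_1 > μ_2 (two-sample pooled-variance t-test, right-tailed).
s_p² = [(8−1)·83.8² + (12−1)·67.7²]/(8+12−2) = 5531.85
t = (362 − 314)/√[5531.85·(1/8 + 1/12)] = 1.4139
df = n₁ + n₂ − 2 = 18
p-value = P(T ≥ 1.4139) ≈ 0.087
Since p ≈ 0.087 > α = 0.02, fail to reject H0; the evidence is not statistically significant.

t = 1.4139; fail to reject H0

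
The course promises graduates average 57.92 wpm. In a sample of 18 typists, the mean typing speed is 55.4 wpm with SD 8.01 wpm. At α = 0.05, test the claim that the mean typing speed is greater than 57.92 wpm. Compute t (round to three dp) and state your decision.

t = -1.335; fail to reject H0

H0: μ = 57.92; H1: μ > 57.92 (one-sample t-test, right-tailed).
t = (x̄ − μ₀)/(s/√n) = (55.4 − 57.92)/(8.01/√18) = -1.335
df = n − 1 = 17
p-value = P(T ≥ -1.335) ≈ 0.900
Since p ≈ 0.900 > α = 0.05, fail to reject H0; the data do not provide sufficient evidence against H0.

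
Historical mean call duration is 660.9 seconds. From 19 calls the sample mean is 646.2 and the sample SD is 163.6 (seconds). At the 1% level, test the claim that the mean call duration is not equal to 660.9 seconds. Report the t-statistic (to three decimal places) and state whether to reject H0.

H0: μ = 660.9; H1: μ ≠ 660.9 (one-sample t-test, two-sided).
t = (x̄ − μ₀)/(s/√n) = (646.2 − 660.9)/(163.6/√19) = -0.392
df = n − 1 = 18
Two-sided p-value ≈ 0.6999
Since p ≈ 0.6999 > α = 0.01, fail to reject H0; the evidence is not statistically significant.

t = -0.392; fail to reject H0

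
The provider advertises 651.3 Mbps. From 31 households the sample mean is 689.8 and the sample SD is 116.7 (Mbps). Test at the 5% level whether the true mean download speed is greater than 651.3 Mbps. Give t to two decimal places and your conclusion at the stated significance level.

H0: μ = 651.3; H1: μ > 651.3 (one-sample t-test, right-tailed).
t = (x̄ − μ₀)/(s/√n) = (689.8 − 651.3)/(116.7/√31) = 1.84
df = n − 1 = 30
p-value = P(T ≥ 1.84) ≈ 0.038
Since p ≈ 0.038 < α = 0.05, reject H0; the evidence is statistically significant.

t = 1.84; reject H0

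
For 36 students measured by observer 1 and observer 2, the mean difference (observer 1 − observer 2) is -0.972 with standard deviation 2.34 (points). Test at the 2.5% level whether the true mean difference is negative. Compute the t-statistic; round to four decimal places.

H0: μ_d = 0; H1: μ_d < 0 (paired t-test on the differences, left-tailed).
t = d̄/(s_d/√n) = -0.972/(2.34/√36) = -2.4923
df = n − 1 = 35
p-value = P(T ≤ -2.4923) ≈ 0.0088
Since p ≈ 0.0088 < α = 0.025, reject H0; the evidence is statistically significant.

-2.4923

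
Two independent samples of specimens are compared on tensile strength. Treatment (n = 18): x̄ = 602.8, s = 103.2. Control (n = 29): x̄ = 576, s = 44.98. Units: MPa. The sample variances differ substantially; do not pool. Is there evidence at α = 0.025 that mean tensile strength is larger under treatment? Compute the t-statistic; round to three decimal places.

1.042

Let group 1 = treatment, group 2 = control. H0: μ_1 = μ_2; H1: μ_1 > μ_2 (Welch's two-sample t-test, right-tailed).
t = (x̄_1 − x̄_2)/√(s_1²/n_1 + s_2²/n_2) = (602.8 − 576)/√(103.2²/18 + 44.98²/29) = 1.042
Welch–Satterthwaite df ≈ 21.07
p-value = P(T ≥ 1.042) ≈ 0.155
Since p ≈ 0.155 > α = 0.025, fail to reject H0; the data do not provide sufficient evidence against H0.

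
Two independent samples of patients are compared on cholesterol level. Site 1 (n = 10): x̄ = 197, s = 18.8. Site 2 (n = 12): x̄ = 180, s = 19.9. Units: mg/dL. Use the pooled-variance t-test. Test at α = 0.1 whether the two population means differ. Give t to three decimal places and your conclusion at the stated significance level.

t = 2.045; reject H0

Let group 1 = site 1, group 2 = site 2. H0: μ_1 = μ_2; H1: μ_1 ≠ μ_2 (two-sample pooled-variance t-test, two-sided).
s_p² = [(10−1)·18.8² + (12−1)·19.9²]/(10+12−2) = 376.853
t = (197 − 180)/√[376.853·(1/10 + 1/12)] = 2.045
df = n₁ + n₂ − 2 = 20
Two-sided p-value ≈ 0.0542
Since p ≈ 0.0542 < α = 0.1, reject H0; the data support H1.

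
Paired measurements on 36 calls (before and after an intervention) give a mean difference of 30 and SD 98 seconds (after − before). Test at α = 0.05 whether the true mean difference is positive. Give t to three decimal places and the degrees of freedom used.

t = 1.837, df = 35

H0: μ_d = 0; H1: μ_d > 0 (paired t-test on the differences, right-tailed).
t = d̄/(s_d/√n) = 30/(98/√36) = 1.837
df = n − 1 = 35
p-value = P(T ≥ 1.837) ≈ 0.0374
Since p ≈ 0.0374 < α = 0.05, reject H0; the data support H1.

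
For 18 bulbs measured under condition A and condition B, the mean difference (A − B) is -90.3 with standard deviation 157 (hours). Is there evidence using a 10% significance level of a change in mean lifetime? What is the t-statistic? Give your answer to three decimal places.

H0: μ_d = 0; H1: μ_d ≠ 0 (paired t-test on the differences, two-sided).
t = d̄/(s_d/√n) = -90.3/(157/√18) = -2.440
df = n − 1 = 17
Two-sided p-value ≈ 0.026
Since p ≈ 0.026 < α = 0.1, reject H0; the evidence is statistically significant.

-2.440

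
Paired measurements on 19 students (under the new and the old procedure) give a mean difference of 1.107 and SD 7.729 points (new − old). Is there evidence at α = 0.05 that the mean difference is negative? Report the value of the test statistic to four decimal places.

0.6243

H0: μ_d = 0; H1: μ_d < 0 (paired t-test on the differences, left-tailed).
t = d̄/(s_d/√n) = 1.107/(7.729/√19) = 0.6243
df = n − 1 = 18
p-value = P(T ≤ 0.6243) ≈ 0.730
Since p ≈ 0.730 > α = 0.05, fail to reject H0; the data do not provide sufficient evidence against H0.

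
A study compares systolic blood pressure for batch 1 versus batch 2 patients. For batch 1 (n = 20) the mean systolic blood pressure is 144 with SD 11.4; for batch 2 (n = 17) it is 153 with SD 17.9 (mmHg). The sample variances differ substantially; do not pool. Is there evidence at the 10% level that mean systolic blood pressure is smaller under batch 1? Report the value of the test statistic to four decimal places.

Let group 1 = batch 1, group 2 = batch 2. H0: μ_1 = μ_2; H1: μ_1 < μ_2 (Welch's two-sample t-test, left-tailed).
t = (x̄_1 − x̄_2)/√(s_1²/n_1 + s_2²/n_2) = (144 − 153)/√(11.4²/20 + 17.9²/17) = -1.7877
Welch–Satterthwaite df ≈ 26.30
p-value = P(T ≤ -1.7877) ≈ 0.0427
Since p ≈ 0.0427 < α = 0.1, reject H0; the data support H1.

-1.7877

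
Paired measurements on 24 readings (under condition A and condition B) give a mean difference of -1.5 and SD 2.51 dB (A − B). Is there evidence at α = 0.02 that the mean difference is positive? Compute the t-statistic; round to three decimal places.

H0: μ_d = 0; H1: μ_d > 0 (paired t-test on the differences, right-tailed).
t = d̄/(s_d/√n) = -1.5/(2.51/√24) = -2.928
df = n − 1 = 23
p-value = P(T ≥ -2.928) ≈ 0.996
Since p ≈ 0.996 > α = 0.02, fail to reject H0; the evidence is not statistically significant.

-2.928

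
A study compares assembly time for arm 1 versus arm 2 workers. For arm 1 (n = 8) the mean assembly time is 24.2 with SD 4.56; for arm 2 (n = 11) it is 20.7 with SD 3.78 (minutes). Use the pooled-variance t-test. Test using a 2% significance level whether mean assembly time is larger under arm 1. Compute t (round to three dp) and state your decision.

t = 1.829; fail to reject H0

Let group 1 = arm 1, group 2 = arm 2. H0: μ_1 = μ_2; H1: μ_1 > μ_2 (two-sample pooled-variance t-test, right-tailed).
s_p² = [(8−1)·4.56² + (11−1)·3.78²]/(8+11−2) = 16.967
t = (24.2 − 20.7)/√[16.967·(1/8 + 1/11)] = 1.829
df = n₁ + n₂ − 2 = 17
p-value = P(T ≥ 1.829) ≈ 0.0425
Since p ≈ 0.0425 > α = 0.02, fail to reject H0; the data do not provide sufficient evidence against H0.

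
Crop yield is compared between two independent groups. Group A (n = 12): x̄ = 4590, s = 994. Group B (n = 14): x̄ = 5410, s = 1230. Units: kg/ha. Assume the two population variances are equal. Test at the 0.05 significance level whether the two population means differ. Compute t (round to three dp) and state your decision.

t = -1.848; fail to reject H0

Let group 1 = group A, group 2 = group B. H0: μ_1 = μ_2; H1: μ_1 ≠ μ_2 (two-sample pooled-variance t-test, two-sided).
s_p² = [(12−1)·994² + (14−1)·1230²]/(12+14−2) = 1272340
t = (4590 − 5410)/√[1272340·(1/12 + 1/14)] = -1.848
df = n₁ + n₂ − 2 = 24
Two-sided p-value ≈ 0.0770
Since p ≈ 0.0770 > α = 0.05, fail to reject H0; the data do not provide sufficient evidence against H0.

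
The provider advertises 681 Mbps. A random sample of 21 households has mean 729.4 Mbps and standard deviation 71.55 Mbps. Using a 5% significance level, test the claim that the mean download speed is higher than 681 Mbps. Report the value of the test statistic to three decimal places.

3.100

H0: μ = 681; H1: μ > 681 (one-sample t-test, right-tailed).
t = (x̄ − μ₀)/(s/√n) = (729.4 − 681)/(71.55/√21) = 3.100
df = n − 1 = 20
p-value = P(T ≥ 3.100) ≈ 0.0028
Since p ≈ 0.0028 < α = 0.05, reject H0; the data support H1.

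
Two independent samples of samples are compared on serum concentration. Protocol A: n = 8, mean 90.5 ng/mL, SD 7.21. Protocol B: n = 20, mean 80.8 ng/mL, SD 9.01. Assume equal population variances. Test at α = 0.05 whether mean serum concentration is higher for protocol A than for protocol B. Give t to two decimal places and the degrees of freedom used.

Let group 1 = protocol A, group 2 = protocol B. H0: μ_1 = μ_2; H1: μ_1 > μ_2 (two-sample pooled-variance t-test, right-tailed).
s_p² = [(8−1)·7.21² + (20−1)·9.01²]/(8+20−2) = 73.3196
t = (90.5 − 80.8)/√[73.3196·(1/8 + 1/20)] = 2.71
df = n₁ + n₂ − 2 = 26
p-value = P(T ≥ 2.71) ≈ 0.006
Since p ≈ 0.006 < α = 0.05, reject H0; the evidence is statistically significant.

t = 2.71, df = 26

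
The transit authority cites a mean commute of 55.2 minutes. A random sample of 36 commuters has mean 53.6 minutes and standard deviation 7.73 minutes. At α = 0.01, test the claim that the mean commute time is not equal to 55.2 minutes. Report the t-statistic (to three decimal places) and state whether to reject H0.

t = -1.242; fail to reject H0

H0: μ = 55.2; H1: μ ≠ 55.2 (one-sample t-test, two-sided).
t = (x̄ − μ₀)/(s/√n) = (53.6 − 55.2)/(7.73/√36) = -1.242
df = n − 1 = 35
Two-sided p-value ≈ 0.2225
Since p ≈ 0.2225 > α = 0.01, fail to reject H0; the evidence is not statistically significant.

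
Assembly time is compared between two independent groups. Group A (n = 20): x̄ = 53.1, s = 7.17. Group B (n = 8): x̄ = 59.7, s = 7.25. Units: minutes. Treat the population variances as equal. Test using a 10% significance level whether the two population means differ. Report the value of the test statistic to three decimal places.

Let group 1 = group A, group 2 = group B. H0: μ_1 = μ_2; H1: μ_1 ≠ μ_2 (two-sample pooled-variance t-test, two-sided).
s_p² = [(20−1)·7.17² + (8−1)·7.25²]/(20+8−2) = 51.7195
t = (53.1 − 59.7)/√[51.7195·(1/20 + 1/8)] = -2.194
df = n₁ + n₂ − 2 = 26
Two-sided p-value ≈ 0.0374
Since p ≈ 0.0374 < α = 0.1, reject H0; the evidence is statistically significant.

-2.194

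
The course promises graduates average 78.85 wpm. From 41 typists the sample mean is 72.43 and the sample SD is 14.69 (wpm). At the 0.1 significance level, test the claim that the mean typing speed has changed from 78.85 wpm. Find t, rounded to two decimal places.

H0: μ = 78.85; H1: μ ≠ 78.85 (one-sample t-test, two-sided).
t = (x̄ − μ₀)/(s/√n) = (72.43 − 78.85)/(14.69/√41) = -2.80
df = n − 1 = 40
Two-sided p-value ≈ 0.0079
Since p ≈ 0.0079 < α = 0.1, reject H0; the data support H1.

-2.80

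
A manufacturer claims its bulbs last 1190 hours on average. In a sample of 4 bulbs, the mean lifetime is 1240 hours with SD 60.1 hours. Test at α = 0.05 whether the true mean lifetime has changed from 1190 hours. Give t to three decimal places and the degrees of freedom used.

t = 1.664, df = 3

H0: μ = 1190; H1: μ ≠ 1190 (one-sample t-test, two-sided).
t = (x̄ − μ₀)/(s/√n) = (1240 − 1190)/(60.1/√4) = 1.664
df = n − 1 = 3
Two-sided p-value ≈ 0.1947
Since p ≈ 0.1947 > α = 0.05, fail to reject H0; the data do not provide sufficient evidence against H0.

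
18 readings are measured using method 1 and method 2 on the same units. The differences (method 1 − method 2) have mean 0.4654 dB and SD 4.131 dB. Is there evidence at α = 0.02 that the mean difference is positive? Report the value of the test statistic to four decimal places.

H0: μ_d = 0; H1: μ_d > 0 (paired t-test on the differences, right-tailed).
t = d̄/(s_d/√n) = 0.4654/(4.131/√18) = 0.4780
df = n − 1 = 17
p-value = P(T ≥ 0.4780) ≈ 0.319
Since p ≈ 0.319 > α = 0.02, fail to reject H0; the data do not provide sufficient evidence against H0.

0.4780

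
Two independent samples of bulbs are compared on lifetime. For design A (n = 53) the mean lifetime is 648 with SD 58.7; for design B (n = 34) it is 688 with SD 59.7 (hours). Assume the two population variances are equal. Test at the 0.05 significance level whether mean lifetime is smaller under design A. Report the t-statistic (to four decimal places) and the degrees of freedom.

t = -3.0808, df = 85

Let group 1 = design A, group 2 = design B. H0: μ_1 = μ_2; H1: μ_1 < μ_2 (two-sample pooled-variance t-test, left-tailed).
s_p² = [(53−1)·58.7² + (34−1)·59.7²]/(53+34−2) = 3491.66
t = (648 − 688)/√[3491.66·(1/53 + 1/34)] = -3.0808
df = n₁ + n₂ − 2 = 85
p-value = P(T ≤ -3.0808) ≈ 0.0014
Since p ≈ 0.0014 < α = 0.05, reject H0; the evidence is statistically significant.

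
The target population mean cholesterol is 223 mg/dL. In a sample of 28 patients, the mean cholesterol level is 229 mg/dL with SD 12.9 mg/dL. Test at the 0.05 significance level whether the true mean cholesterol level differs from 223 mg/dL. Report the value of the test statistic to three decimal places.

H0: μ = 223; H1: μ ≠ 223 (one-sample t-test, two-sided).
t = (x̄ − μ₀)/(s/√n) = (229 − 223)/(12.9/√28) = 2.461
df = n − 1 = 27
Two-sided p-value ≈ 0.021
Since p ≈ 0.021 < α = 0.05, reject H0; the evidence is statistically significant.

2.461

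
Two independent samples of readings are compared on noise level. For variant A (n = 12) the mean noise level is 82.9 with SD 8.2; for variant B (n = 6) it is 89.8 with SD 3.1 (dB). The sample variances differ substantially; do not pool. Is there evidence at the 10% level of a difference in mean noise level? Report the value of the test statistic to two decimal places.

Let group 1 = variant A, group 2 = variant B. H0: μ_1 = μ_2; H1: μ_1 ≠ μ_2 (Welch's two-sample t-test, two-sided).
t = (x̄_1 − x̄_2)/√(s_1²/n_1 + s_2²/n_2) = (82.9 − 89.8)/√(8.2²/12 + 3.1²/6) = -2.57
Welch–Satterthwaite df ≈ 15.42
Two-sided p-value ≈ 0.021
Since p ≈ 0.021 < α = 0.1, reject H0; the data support H1.

-2.57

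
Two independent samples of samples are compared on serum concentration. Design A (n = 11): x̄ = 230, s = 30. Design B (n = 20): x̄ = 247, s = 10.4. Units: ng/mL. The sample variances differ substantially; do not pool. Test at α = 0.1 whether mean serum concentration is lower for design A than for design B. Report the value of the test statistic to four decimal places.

Let group 1 = design A, group 2 = design B. H0: μ_1 = μ_2; H1: μ_1 < μ_2 (Welch's two-sample t-test, left-tailed).
t = (x̄_1 − x̄_2)/√(s_1²/n_1 + s_2²/n_2) = (230 − 247)/√(30²/11 + 10.4²/20) = -1.8202
Welch–Satterthwaite df ≈ 11.34
p-value = P(T ≤ -1.8202) ≈ 0.0476
Since p ≈ 0.0476 < α = 0.1, reject H0; the data support H1.

-1.8202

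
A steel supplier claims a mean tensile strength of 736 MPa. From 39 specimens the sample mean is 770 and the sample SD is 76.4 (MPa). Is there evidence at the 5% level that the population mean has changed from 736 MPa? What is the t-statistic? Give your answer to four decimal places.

2.7792

H0: μ = 736; H1: μ ≠ 736 (one-sample t-test, two-sided).
t = (x̄ − μ₀)/(s/√n) = (770 − 736)/(76.4/√39) = 2.7792
df = n − 1 = 38
Two-sided p-value ≈ 0.008
Since p ≈ 0.008 < α = 0.05, reject H0; the evidence is statistically significant.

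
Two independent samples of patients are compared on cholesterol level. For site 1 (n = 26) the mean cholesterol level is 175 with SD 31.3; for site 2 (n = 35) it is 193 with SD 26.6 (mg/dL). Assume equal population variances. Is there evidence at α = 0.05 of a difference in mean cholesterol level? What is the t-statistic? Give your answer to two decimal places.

Let group 1 = site 1, group 2 = site 2. H0: μ_1 = μ_2; H1: μ_1 ≠ μ_2 (two-sample pooled-variance t-test, two-sided).
s_p² = [(26−1)·31.3² + (35−1)·26.6²]/(26+35−2) = 822.869
t = (175 − 193)/√[822.869·(1/26 + 1/35)] = -2.42
df = n₁ + n₂ − 2 = 59
Two-sided p-value ≈ 0.018
Since p ≈ 0.018 < α = 0.05, reject H0; the data support H1.

-2.42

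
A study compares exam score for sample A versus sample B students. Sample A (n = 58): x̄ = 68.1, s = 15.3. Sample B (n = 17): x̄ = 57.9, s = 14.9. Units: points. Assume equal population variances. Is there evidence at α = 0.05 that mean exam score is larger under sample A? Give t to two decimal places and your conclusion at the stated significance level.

t = 2.43; reject H0

Let group 1 = sample A, group 2 = sample B. H0: μ_1 = μ_2; H1: μ_1 > μ_2 (two-sample pooled-variance t-test, right-tailed).
s_p² = [(58−1)·15.3² + (17−1)·14.9²]/(58+17−2) = 231.442
t = (68.1 − 57.9)/√[231.442·(1/58 + 1/17)] = 2.43
df = n₁ + n₂ − 2 = 73
p-value = P(T ≥ 2.43) ≈ 0.009
Since p ≈ 0.009 < α = 0.05, reject H0; the data support H1.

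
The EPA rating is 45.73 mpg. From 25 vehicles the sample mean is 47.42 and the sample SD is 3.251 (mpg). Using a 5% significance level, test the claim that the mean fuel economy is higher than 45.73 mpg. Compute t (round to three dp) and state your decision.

H0: μ = 45.73; H1: μ > 45.73 (one-sample t-test, right-tailed).
t = (x̄ − μ₀)/(s/√n) = (47.42 − 45.73)/(3.251/√25) = 2.599
df = n − 1 = 24
p-value = P(T ≥ 2.599) ≈ 0.0079
Since p ≈ 0.0079 < α = 0.05, reject H0; the evidence is statistically significant.

t = 2.599; reject H0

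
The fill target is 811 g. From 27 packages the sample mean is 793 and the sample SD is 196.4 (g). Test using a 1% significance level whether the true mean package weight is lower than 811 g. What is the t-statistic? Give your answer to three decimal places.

-0.476

H0: μ = 811; H1: μ < 811 (one-sample t-test, left-tailed).
t = (x̄ − μ₀)/(s/√n) = (793 − 811)/(196.4/√27) = -0.476
df = n − 1 = 26
p-value = P(T ≤ -0.476) ≈ 0.3189
Since p ≈ 0.3189 > α = 0.01, fail to reject H0; the data do not provide sufficient evidence against H0.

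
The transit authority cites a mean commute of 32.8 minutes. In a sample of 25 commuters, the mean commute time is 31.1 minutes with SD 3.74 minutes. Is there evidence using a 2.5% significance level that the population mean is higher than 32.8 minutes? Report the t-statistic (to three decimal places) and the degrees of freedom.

t = -2.273, df = 24

H0: μ = 32.8; H1: μ > 32.8 (one-sample t-test, right-tailed).
t = (x̄ − μ₀)/(s/√n) = (31.1 − 32.8)/(3.74/√25) = -2.273
df = n − 1 = 24
p-value = P(T ≥ -2.273) ≈ 0.984
Since p ≈ 0.984 > α = 0.025, fail to reject H0; the data do not provide sufficient evidence against H0.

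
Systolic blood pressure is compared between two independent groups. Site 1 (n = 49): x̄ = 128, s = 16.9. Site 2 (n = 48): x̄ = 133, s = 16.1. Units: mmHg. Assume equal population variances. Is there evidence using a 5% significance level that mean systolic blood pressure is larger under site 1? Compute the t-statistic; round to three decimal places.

-1.491

Let group 1 = site 1, group 2 = site 2. H0: μ_1 = μ_2; H1: μ_1 > μ_2 (two-sample pooled-variance t-test, right-tailed).
s_p² = [(49−1)·16.9² + (48−1)·16.1²]/(49+48−2) = 272.549
t = (128 − 133)/√[272.549·(1/49 + 1/48)] = -1.491
df = n₁ + n₂ − 2 = 95
p-value = P(T ≥ -1.491) ≈ 0.9304
Since p ≈ 0.9304 > α = 0.05, fail to reject H0; the data do not provide sufficient evidence against H0.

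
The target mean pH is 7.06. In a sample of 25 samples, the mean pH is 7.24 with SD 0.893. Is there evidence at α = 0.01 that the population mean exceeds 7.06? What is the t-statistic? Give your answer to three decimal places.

H0: μ = 7.06; H1: μ > 7.06 (one-sample t-test, right-tailed).
t = (x̄ − μ₀)/(s/√n) = (7.24 − 7.06)/(0.893/√25) = 1.008
df = n − 1 = 24
p-value = P(T ≥ 1.008) ≈ 0.162
Since p ≈ 0.162 > α = 0.01, fail to reject H0; the evidence is not statistically significant.

1.008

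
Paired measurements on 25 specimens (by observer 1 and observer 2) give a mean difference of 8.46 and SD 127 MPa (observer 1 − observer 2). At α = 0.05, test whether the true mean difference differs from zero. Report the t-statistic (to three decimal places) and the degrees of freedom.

t = 0.333, df = 24

H0: μ_d = 0; H1: μ_d ≠ 0 (paired t-test on the differences, two-sided).
t = d̄/(s_d/√n) = 8.46/(127/√25) = 0.333
df = n − 1 = 24
Two-sided p-value ≈ 0.742
Since p ≈ 0.742 > α = 0.05, fail to reject H0; the data do not provide sufficient evidence against H0.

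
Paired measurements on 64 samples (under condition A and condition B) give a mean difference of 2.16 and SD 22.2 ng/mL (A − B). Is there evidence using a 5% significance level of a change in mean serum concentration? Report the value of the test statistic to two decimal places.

H0: μ_d = 0; H1: μ_d ≠ 0 (paired t-test on the differences, two-sided).
t = d̄/(s_d/√n) = 2.16/(22.2/√64) = 0.78
df = n − 1 = 63
Two-sided p-value ≈ 0.4393
Since p ≈ 0.4393 > α = 0.05, fail to reject H0; the data do not provide sufficient evidence against H0.

0.78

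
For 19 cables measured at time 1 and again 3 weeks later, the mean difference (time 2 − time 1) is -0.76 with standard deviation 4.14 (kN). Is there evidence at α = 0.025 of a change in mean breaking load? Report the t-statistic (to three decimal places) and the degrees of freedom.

t = -0.800, df = 18

H0: μ_d = 0; H1: μ_d ≠ 0 (paired t-test on the differences, two-sided).
t = d̄/(s_d/√n) = -0.76/(4.14/√19) = -0.800
df = n − 1 = 18
Two-sided p-value ≈ 0.4340
Since p ≈ 0.4340 > α = 0.025, fail to reject H0; the evidence is not statistically significant.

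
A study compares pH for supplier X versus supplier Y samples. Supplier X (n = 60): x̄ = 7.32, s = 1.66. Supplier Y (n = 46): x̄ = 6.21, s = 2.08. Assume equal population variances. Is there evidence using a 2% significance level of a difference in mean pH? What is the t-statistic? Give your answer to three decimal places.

Let group 1 = supplier X, group 2 = supplier Y. H0: μ_1 = μ_2; H1: μ_1 ≠ μ_2 (two-sample pooled-variance t-test, two-sided).
s_p² = [(60−1)·1.66² + (46−1)·2.08²]/(60+46−2) = 3.43527
t = (7.32 − 6.21)/√[3.43527·(1/60 + 1/46)] = 3.056
df = n₁ + n₂ − 2 = 104
Two-sided p-value ≈ 0.003
Since p ≈ 0.003 < α = 0.02, reject H0; the data support H1.

3.056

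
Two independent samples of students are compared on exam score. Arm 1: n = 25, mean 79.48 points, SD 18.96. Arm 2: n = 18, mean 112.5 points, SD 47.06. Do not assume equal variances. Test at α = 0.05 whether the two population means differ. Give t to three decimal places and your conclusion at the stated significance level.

Let group 1 = arm 1, group 2 = arm 2. H0: μ_1 = μ_2; H1: μ_1 ≠ μ_2 (Welch's two-sample t-test, two-sided).
t = (x̄_1 − x̄_2)/√(s_1²/n_1 + s_2²/n_2) = (79.48 − 112.5)/√(18.96²/25 + 47.06²/18) = -2.817
Welch–Satterthwaite df ≈ 21.00
Two-sided p-value ≈ 0.010
Since p ≈ 0.010 < α = 0.05, reject H0; the evidence is statistically significant.

t = -2.817; reject H0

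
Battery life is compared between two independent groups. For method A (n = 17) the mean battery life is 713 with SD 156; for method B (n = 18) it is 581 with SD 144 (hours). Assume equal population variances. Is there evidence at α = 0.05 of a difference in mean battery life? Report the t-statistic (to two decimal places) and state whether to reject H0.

Let group 1 = method A, group 2 = method B. H0: μ_1 = μ_2; H1: μ_1 ≠ μ_2 (two-sample pooled-variance t-test, two-sided).
s_p² = [(17−1)·156² + (18−1)·144²]/(17+18−2) = 22481.5
t = (713 − 581)/√[22481.5·(1/17 + 1/18)] = 2.60
df = n₁ + n₂ − 2 = 33
Two-sided p-value ≈ 0.0137
Since p ≈ 0.0137 < α = 0.05, reject H0; the evidence is statistically significant.

t = 2.60; reject H0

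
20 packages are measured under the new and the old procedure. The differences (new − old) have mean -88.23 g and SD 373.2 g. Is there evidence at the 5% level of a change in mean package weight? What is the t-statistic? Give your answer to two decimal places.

H0: μ_d = 0; H1: μ_d ≠ 0 (paired t-test on the differences, two-sided).
t = d̄/(s_d/√n) = -88.23/(373.2/√20) = -1.06
df = n − 1 = 19
Two-sided p-value ≈ 0.304
Since p ≈ 0.304 > α = 0.05, fail to reject H0; the evidence is not statistically significant.

-1.06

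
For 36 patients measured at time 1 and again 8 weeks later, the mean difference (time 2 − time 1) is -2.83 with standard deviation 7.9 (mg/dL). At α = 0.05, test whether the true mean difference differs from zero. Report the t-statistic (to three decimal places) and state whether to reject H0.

H0: μ_d = 0; H1: μ_d ≠ 0 (paired t-test on the differences, two-sided).
t = d̄/(s_d/√n) = -2.83/(7.9/√36) = -2.149
df = n − 1 = 35
Two-sided p-value ≈ 0.0386
Since p ≈ 0.0386 < α = 0.05, reject H0; the evidence is statistically significant.

t = -2.149; reject H0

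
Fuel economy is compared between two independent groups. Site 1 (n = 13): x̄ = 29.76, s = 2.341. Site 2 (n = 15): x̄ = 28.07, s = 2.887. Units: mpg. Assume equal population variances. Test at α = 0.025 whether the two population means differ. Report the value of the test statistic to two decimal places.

Let group 1 = site 1, group 2 = site 2. H0: μ_1 = μ_2; H1: μ_1 ≠ μ_2 (two-sample pooled-variance t-test, two-sided).
s_p² = [(13−1)·2.341² + (15−1)·2.887²]/(13+15−2) = 7.01731
t = (29.76 − 28.07)/√[7.01731·(1/13 + 1/15)] = 1.68
df = n₁ + n₂ − 2 = 26
Two-sided p-value ≈ 0.104
Since p ≈ 0.104 > α = 0.025, fail to reject H0; the evidence is not statistically significant.

1.68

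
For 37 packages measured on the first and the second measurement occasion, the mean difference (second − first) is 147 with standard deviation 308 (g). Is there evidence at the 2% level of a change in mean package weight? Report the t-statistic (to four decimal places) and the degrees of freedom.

t = 2.9031, df = 36

H0: μ_d = 0; H1: μ_d ≠ 0 (paired t-test on the differences, two-sided).
t = d̄/(s_d/√n) = 147/(308/√37) = 2.9031
df = n − 1 = 36
Two-sided p-value ≈ 0.0063
Since p ≈ 0.0063 < α = 0.02, reject H0; the evidence is statistically significant.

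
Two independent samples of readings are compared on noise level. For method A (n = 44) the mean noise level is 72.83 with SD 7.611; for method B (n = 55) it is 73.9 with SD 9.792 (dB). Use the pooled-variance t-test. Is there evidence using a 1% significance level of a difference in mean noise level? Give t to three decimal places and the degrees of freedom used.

Let group 1 = method A, group 2 = method B. H0: μ_1 = μ_2; H1: μ_1 ≠ μ_2 (two-sample pooled-variance t-test, two-sided).
s_p² = [(44−1)·7.611² + (55−1)·9.792²]/(44+55−2) = 79.0574
t = (72.83 − 73.9)/√[79.0574·(1/44 + 1/55)] = -0.595
df = n₁ + n₂ − 2 = 97
Two-sided p-value ≈ 0.553
Since p ≈ 0.553 > α = 0.01, fail to reject H0; the data do not provide sufficient evidence against H0.

t = -0.595, df = 97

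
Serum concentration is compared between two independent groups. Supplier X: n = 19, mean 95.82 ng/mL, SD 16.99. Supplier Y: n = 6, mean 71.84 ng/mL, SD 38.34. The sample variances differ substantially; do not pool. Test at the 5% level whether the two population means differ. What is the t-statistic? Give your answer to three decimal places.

1.487

Let group 1 = supplier X, group 2 = supplier Y. H0: μ_1 = μ_2; H1: μ_1 ≠ μ_2 (Welch's two-sample t-test, two-sided).
t = (x̄_1 − x̄_2)/√(s_1²/n_1 + s_2²/n_2) = (95.82 − 71.84)/√(16.99²/19 + 38.34²/6) = 1.487
Welch–Satterthwaite df ≈ 5.63
Two-sided p-value ≈ 0.191
Since p ≈ 0.191 > α = 0.05, fail to reject H0; the data do not provide sufficient evidence against H0.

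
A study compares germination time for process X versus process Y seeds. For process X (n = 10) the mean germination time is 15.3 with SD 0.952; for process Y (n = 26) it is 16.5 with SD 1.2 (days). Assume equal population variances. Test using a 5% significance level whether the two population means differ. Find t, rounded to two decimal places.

-2.83

Let group 1 = process X, group 2 = process Y. H0: μ_1 = μ_2; H1: μ_1 ≠ μ_2 (two-sample pooled-variance t-test, two-sided).
s_p² = [(10−1)·0.952² + (26−1)·1.2²]/(10+26−2) = 1.29873
t = (15.3 − 16.5)/√[1.29873·(1/10 + 1/26)] = -2.83
df = n₁ + n₂ − 2 = 34
Two-sided p-value ≈ 0.008
Since p ≈ 0.008 < α = 0.05, reject H0; the data support H1.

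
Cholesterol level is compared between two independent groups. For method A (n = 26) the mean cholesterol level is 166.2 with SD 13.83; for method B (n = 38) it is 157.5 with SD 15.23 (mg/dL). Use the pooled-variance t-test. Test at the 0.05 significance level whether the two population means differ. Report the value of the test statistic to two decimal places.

Let group 1 = method A, group 2 = method B. H0: μ_1 = μ_2; H1: μ_1 ≠ μ_2 (two-sample pooled-variance t-test, two-sided).
s_p² = [(26−1)·13.83² + (38−1)·15.23²]/(26+38−2) = 215.548
t = (166.2 − 157.5)/√[215.548·(1/26 + 1/38)] = 2.33
df = n₁ + n₂ − 2 = 62
Two-sided p-value ≈ 0.0232
Since p ≈ 0.0232 < α = 0.05, reject H0; the evidence is statistically significant.

2.33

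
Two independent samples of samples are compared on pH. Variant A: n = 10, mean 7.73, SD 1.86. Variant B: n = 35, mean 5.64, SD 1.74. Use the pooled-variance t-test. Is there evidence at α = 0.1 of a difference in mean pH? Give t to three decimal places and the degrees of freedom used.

t = 3.301, df = 43

Let group 1 = variant A, group 2 = variant B. H0: μ_1 = μ_2; H1: μ_1 ≠ μ_2 (two-sample pooled-variance t-test, two-sided).
s_p² = [(10−1)·1.86² + (35−1)·1.74²]/(10+35−2) = 3.11802
t = (7.73 − 5.64)/√[3.11802·(1/10 + 1/35)] = 3.301
df = n₁ + n₂ − 2 = 43
Two-sided p-value ≈ 0.0019
Since p ≈ 0.0019 < α = 0.1, reject H0; the data support H1.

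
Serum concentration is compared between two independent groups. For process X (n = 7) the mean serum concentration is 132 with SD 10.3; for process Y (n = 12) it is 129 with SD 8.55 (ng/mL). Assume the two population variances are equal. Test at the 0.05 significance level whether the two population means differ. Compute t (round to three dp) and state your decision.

Let group 1 = process X, group 2 = process Y. H0: μ_1 = μ_2; H1: μ_1 ≠ μ_2 (two-sample pooled-variance t-test, two-sided).
s_p² = [(7−1)·10.3² + (12−1)·8.55²]/(7+12−2) = 84.7451
t = (132 − 129)/√[84.7451·(1/7 + 1/12)] = 0.685
df = n₁ + n₂ − 2 = 17
Two-sided p-value ≈ 0.5024
Since p ≈ 0.5024 > α = 0.05, fail to reject H0; the data do not provide sufficient evidence against H0.

t = 0.685; fail to reject H0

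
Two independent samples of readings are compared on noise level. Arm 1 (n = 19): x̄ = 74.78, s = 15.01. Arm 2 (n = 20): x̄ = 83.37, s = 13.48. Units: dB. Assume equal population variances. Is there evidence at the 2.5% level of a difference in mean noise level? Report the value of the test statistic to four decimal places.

-1.8823

Let group 1 = arm 1, group 2 = arm 2. H0: μ_1 = μ_2; H1: μ_1 ≠ μ_2 (two-sample pooled-variance t-test, two-sided).
s_p² = [(19−1)·15.01² + (20−1)·13.48²]/(19+20−2) = 202.916
t = (74.78 − 83.37)/√[202.916·(1/19 + 1/20)] = -1.8823
df = n₁ + n₂ − 2 = 37
Two-sided p-value ≈ 0.0677
Since p ≈ 0.0677 > α = 0.025, fail to reject H0; the evidence is not statistically significant.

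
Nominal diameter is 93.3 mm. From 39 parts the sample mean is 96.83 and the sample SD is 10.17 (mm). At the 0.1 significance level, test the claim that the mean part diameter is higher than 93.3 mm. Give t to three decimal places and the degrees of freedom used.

H0: μ = 93.3; H1: μ > 93.3 (one-sample t-test, right-tailed).
t = (x̄ − μ₀)/(s/√n) = (96.83 − 93.3)/(10.17/√39) = 2.168
df = n − 1 = 38
p-value = P(T ≥ 2.168) ≈ 0.018
Since p ≈ 0.018 < α = 0.1, reject H0; the evidence is statistically significant.

t = 2.168, df = 38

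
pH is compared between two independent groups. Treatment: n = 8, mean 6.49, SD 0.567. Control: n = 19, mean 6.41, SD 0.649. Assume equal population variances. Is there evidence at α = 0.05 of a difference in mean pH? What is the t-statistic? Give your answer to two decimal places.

Let group 1 = treatment, group 2 = control. H0: μ_1 = μ_2; H1: μ_1 ≠ μ_2 (two-sample pooled-variance t-test, two-sided).
s_p² = [(8−1)·0.567² + (19−1)·0.649²]/(8+19−2) = 0.393282
t = (6.49 − 6.41)/√[0.393282·(1/8 + 1/19)] = 0.30
df = n₁ + n₂ − 2 = 25
Two-sided p-value ≈ 0.765
Since p ≈ 0.765 > α = 0.05, fail to reject H0; the data do not provide sufficient evidence against H0.

0.30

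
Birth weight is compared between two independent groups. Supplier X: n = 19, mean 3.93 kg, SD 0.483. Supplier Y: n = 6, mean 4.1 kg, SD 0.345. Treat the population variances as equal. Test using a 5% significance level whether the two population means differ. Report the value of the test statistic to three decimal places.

Let group 1 = supplier X, group 2 = supplier Y. H0: μ_1 = μ_2; H1: μ_1 ≠ μ_2 (two-sample pooled-variance t-test, two-sided).
s_p² = [(19−1)·0.483² + (6−1)·0.345²]/(19+6−2) = 0.208449
t = (3.93 − 4.1)/√[0.208449·(1/19 + 1/6)] = -0.795
df = n₁ + n₂ − 2 = 23
Two-sided p-value ≈ 0.4347
Since p ≈ 0.4347 > α = 0.05, fail to reject H0; the data do not provide sufficient evidence against H0.

-0.795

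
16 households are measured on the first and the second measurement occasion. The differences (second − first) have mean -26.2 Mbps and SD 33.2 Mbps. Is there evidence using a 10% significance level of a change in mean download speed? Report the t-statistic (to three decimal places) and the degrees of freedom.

H0: μ_d = 0; H1: μ_d ≠ 0 (paired t-test on the differences, two-sided).
t = d̄/(s_d/√n) = -26.2/(33.2/√16) = -3.157
df = n − 1 = 15
Two-sided p-value ≈ 0.0065
Since p ≈ 0.0065 < α = 0.1, reject H0; the evidence is statistically significant.

t = -3.157, df = 15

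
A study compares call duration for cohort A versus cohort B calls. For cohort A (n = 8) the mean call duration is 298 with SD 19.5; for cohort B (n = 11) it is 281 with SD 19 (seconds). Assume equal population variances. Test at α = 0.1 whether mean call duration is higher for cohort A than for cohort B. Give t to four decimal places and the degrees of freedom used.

Let group 1 = cohort A, group 2 = cohort B. H0: μ_1 = μ_2; H1: μ_1 > μ_2 (two-sample pooled-variance t-test, right-tailed).
s_p² = [(8−1)·19.5² + (11−1)·19²]/(8+11−2) = 368.926
t = (298 − 281)/√[368.926·(1/8 + 1/11)] = 1.9048
df = n₁ + n₂ − 2 = 17
p-value = P(T ≥ 1.9048) ≈ 0.0369
Since p ≈ 0.0369 < α = 0.1, reject H0; the data support H1.

t = 1.9048, df = 17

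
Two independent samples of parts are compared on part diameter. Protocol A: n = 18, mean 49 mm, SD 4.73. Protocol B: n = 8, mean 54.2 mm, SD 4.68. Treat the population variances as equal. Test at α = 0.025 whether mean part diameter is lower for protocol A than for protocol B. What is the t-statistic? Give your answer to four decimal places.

-2.5952

Let group 1 = protocol A, group 2 = protocol B. H0: μ_1 = μ_2; H1: μ_1 < μ_2 (two-sample pooled-variance t-test, left-tailed).
s_p² = [(18−1)·4.73² + (8−1)·4.68²]/(18+8−2) = 22.2357
t = (49 − 54.2)/√[22.2357·(1/18 + 1/8)] = -2.5952
df = n₁ + n₂ − 2 = 24
p-value = P(T ≤ -2.5952) ≈ 0.0079
Since p ≈ 0.0079 < α = 0.025, reject H0; the evidence is statistically significant.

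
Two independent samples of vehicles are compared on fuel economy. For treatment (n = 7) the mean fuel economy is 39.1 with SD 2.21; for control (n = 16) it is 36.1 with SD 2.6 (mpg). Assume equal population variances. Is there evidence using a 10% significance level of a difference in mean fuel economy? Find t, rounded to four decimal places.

2.6536

Let group 1 = treatment, group 2 = control. H0: μ_1 = μ_2; H1: μ_1 ≠ μ_2 (two-sample pooled-variance t-test, two-sided).
s_p² = [(7−1)·2.21² + (16−1)·2.6²]/(7+16−2) = 6.22403
t = (39.1 − 36.1)/√[6.22403·(1/7 + 1/16)] = 2.6536
df = n₁ + n₂ − 2 = 21
Two-sided p-value ≈ 0.015
Since p ≈ 0.015 < α = 0.1, reject H0; the data support H1.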